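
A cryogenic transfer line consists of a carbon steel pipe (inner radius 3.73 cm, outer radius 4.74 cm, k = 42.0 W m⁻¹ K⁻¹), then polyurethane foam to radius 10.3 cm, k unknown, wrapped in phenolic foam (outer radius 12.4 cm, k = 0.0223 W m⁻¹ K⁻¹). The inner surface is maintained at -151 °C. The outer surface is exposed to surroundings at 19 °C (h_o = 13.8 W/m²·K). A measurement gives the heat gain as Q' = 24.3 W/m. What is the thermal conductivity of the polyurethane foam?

k = 0.0221 W/m·K

ΣR = ΔT/Q' = |-151 − 19|/24.3 = 6.996 m·K/W
Known resistances:
  R'_carbon steel = ln(0.0474/0.0373)/(2πk) = 0.2396/(2π·42.0) = 9.081×10^-4 m·K/W
  R'_phenolic foam = ln(0.124/0.103)/(2πk) = 0.1856/(2π·0.0223) = 1.324 m·K/W
  R'_conv,out = 1/(2πr h) = 1/(2π·0.124·13.8) = 0.09301 m·K/W
R_polyurethane foam = ΣR − ΣR_known = 6.996 − 1.418 = 5.578 m·K/W
ln(r₂/r₁)/(2πk) = 5.578 ⇒ k = 0.7761/(2π·5.578) = 0.0221 W/m·K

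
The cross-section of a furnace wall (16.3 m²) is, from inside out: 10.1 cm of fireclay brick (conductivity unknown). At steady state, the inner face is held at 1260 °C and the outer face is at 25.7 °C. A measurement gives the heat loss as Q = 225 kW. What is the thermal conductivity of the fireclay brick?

ΣR = ΔT/Q = |1260 − 25.7|/2.25×10^5 = 0.005486 K/W
L/(kA) = 0.005486 ⇒ k = 0.101/(0.005486·16.3) = 1.13 W/m·K

k = 1.13 W/m·K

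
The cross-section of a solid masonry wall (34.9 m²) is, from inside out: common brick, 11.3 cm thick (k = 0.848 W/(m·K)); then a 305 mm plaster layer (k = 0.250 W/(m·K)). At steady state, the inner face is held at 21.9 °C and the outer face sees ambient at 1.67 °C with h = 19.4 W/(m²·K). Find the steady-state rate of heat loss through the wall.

Q = 503 W

Treat each layer as a resistance in series:
  R_common brick = L/(kA) = 0.113/(0.848·34.9) = 0.003818 K/W
  R_plaster = L/(kA) = 0.305/(0.250·34.9) = 0.03496 K/W
  R_conv,out = 1/(hA) = 1/(19.4·34.9) = 0.001477 K/W
ΣR = 0.003818 + 0.03496 + 0.001477 = 0.04025 K/W
Q = ΔT/ΣR = (21.9 °C − 1.67 °C)/0.04025 = 503 W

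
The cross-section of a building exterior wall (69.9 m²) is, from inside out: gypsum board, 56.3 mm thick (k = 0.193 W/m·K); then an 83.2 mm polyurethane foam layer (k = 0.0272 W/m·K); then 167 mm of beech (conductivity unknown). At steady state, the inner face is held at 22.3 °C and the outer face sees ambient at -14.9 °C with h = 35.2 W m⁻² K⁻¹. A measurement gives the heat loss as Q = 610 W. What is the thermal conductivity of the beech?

ΣR = ΔT/Q = |22.3 − -14.9|/610 = 0.06098 K/W
Known resistances:
  R_gypsum board = L/(kA) = 0.0563/(0.193·69.9) = 0.004173 K/W
  R_polyurethane foam = L/(kA) = 0.0832/(0.0272·69.9) = 0.04376 K/W
  R_conv,out = 1/(hA) = 1/(35.2·69.9) = 4.064×10^-4 K/W
R_beech = ΣR − ΣR_known = 0.06098 − 0.04834 = 0.01264 K/W
L/(kA) = 0.01264 ⇒ k = 0.167/(0.01264·69.9) = 0.189 W/m·K

k = 0.189 W/m·K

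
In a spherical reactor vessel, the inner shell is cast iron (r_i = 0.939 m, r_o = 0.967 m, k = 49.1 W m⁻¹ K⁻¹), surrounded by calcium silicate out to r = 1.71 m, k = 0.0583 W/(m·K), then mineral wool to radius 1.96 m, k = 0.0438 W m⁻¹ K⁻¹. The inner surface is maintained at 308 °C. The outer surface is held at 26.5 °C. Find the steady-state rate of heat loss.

Q = 376 W

Treat each layer as a resistance in series:
  R_cast iron = (1/0.939 − 1/0.967)/(4πk) = 0.03084/(4π·49.1) = 4.998×10^-5 K/W
  R_calcium silicate = (1/0.967 − 1/1.71)/(4πk) = 0.4493/(4π·0.0583) = 0.6133 K/W
  R_mineral wool = (1/1.71 − 1/1.96)/(4πk) = 0.07459/(4π·0.0438) = 0.1355 K/W
ΣR = 4.998×10^-5 + 0.6133 + 0.1355 = 0.7488 K/W
Q = ΔT/ΣR = (308 °C − 26.5 °C)/0.7488 = 376 W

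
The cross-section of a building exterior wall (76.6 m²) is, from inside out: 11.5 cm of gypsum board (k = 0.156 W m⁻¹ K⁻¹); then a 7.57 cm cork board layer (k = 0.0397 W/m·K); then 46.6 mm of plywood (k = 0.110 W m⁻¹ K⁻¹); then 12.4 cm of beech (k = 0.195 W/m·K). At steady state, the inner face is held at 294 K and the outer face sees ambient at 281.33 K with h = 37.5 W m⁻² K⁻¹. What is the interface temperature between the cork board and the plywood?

Resistance network (inner→outer):
  R_gypsum board = L/(kA) = 0.115/(0.156·76.6) = 0.009624 K/W
  R_cork board = L/(kA) = 0.0757/(0.0397·76.6) = 0.02489 K/W
  R_plywood = L/(kA) = 0.0466/(0.110·76.6) = 0.005531 K/W
  R_beech = L/(kA) = 0.124/(0.195·76.6) = 0.008302 K/W
  R_conv,out = 1/(hA) = 1/(37.5·76.6) = 3.481×10^-4 K/W
ΣR = 0.009624 + 0.02489 + 0.005531 + 0.008302 + 3.481×10^-4 = 0.04870 K/W
Q = ΔT/ΣR = (294 K − 281.33 K)/0.04870 = 260.2 W
From the inner boundary to the cork board/plywood interface, ΣR_partial = 0.03451 K/W.
T_interface = T_in − Q·ΣR_partial = 294 K − (260.2)(0.03451) = 285.0 K

T = 285.0 K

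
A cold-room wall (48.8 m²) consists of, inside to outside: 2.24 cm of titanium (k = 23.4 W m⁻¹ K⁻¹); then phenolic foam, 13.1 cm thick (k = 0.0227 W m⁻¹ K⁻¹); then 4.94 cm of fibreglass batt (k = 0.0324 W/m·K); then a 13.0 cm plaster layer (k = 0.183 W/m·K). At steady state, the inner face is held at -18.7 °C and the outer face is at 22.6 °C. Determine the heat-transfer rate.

Q = 252 W

Treat each layer as a resistance in series:
  R_titanium = L/(kA) = 0.0224/(23.4·48.8) = 1.962×10^-5 K/W
  R_phenolic foam = L/(kA) = 0.131/(0.0227·48.8) = 0.1183 K/W
  R_fibreglass batt = L/(kA) = 0.0494/(0.0324·48.8) = 0.03124 K/W
  R_plaster = L/(kA) = 0.130/(0.183·48.8) = 0.01456 K/W
ΣR = 1.962×10^-5 + 0.1183 + 0.03124 + 0.01456 = 0.1641 K/W
Q = ΔT/ΣR = (-18.7 °C − 22.6 °C)/0.1641 = -252 W
(Negative Q ⇒ heat flows inward; heat gain = 252 W.)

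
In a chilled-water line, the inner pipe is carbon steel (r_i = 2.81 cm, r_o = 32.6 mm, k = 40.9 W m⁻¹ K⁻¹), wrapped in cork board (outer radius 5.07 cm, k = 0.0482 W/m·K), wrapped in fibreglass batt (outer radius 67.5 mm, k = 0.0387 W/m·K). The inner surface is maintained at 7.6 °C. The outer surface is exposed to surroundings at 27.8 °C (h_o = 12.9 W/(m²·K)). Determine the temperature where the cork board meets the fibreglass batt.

Treat each layer as a resistance in series:
  R'_carbon steel = ln(0.0326/0.0281)/(2πk) = 0.1485/(2π·40.9) = 5.780×10^-4 m·K/W
  R'_cork board = ln(0.0507/0.0326)/(2πk) = 0.4416/(2π·0.0482) = 1.458 m·K/W
  R'_fibreglass batt = ln(0.0675/0.0507)/(2πk) = 0.2862/(2π·0.0387) = 1.177 m·K/W
  R'_conv,out = 1/(2πr h) = 1/(2π·0.0675·12.9) = 0.1828 m·K/W
ΣR = 5.780×10^-4 + 1.458 + 1.177 + 0.1828 = 2.818 m·K/W
Q' = ΔT/ΣR = (7.6 °C − 27.8 °C)/2.818 = -7.168 W/m
From the inner boundary to the cork board/fibreglass batt interface, ΣR_partial = 1.459 m·K/W.
T_interface = T_in − Q'·ΣR_partial = 7.6 °C − (-7.168)(1.459) = 18.1 °C

T = 18.1 °C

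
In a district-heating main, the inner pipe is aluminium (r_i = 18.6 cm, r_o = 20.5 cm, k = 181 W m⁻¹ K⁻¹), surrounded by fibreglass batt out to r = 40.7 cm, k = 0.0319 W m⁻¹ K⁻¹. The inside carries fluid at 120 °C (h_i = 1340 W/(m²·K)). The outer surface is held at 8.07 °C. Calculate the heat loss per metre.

Treat each layer as a resistance in series:
  R'_conv,in = 1/(2πr h) = 1/(2π·0.186·1340) = 6.386×10^-4 m·K/W
  R'_aluminium = ln(0.205/0.186)/(2πk) = 0.09726/(2π·181) = 8.552×10^-5 m·K/W
  R'_fibreglass batt = ln(0.407/0.205)/(2πk) = 0.6858/(2π·0.0319) = 3.422 m·K/W
ΣR = 6.386×10^-4 + 8.552×10^-5 + 3.422 = 3.423 m·K/W
Q' = ΔT/ΣR = (120 °C − 8.07 °C)/3.423 = 32.7 W/m

Q' = 32.7 W/m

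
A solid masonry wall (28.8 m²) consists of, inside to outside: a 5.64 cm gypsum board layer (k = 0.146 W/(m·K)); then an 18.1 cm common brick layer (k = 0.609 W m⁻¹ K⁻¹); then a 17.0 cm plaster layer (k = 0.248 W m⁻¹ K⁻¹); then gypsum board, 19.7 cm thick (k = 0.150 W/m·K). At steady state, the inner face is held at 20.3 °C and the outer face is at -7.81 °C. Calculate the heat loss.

Resistance network (inner→outer):
  R_gypsum board = L/(kA) = 0.0564/(0.146·28.8) = 0.01341 K/W
  R_common brick = L/(kA) = 0.181/(0.609·28.8) = 0.01032 K/W
  R_plaster = L/(kA) = 0.170/(0.248·28.8) = 0.02380 K/W
  R_gypsum board = L/(kA) = 0.197/(0.150·28.8) = 0.04560 K/W
ΣR = 0.01341 + 0.01032 + 0.02380 + 0.04560 = 0.09313 K/W
Q = ΔT/ΣR = (20.3 °C − -7.81 °C)/0.09313 = 302 W

Q = 302 W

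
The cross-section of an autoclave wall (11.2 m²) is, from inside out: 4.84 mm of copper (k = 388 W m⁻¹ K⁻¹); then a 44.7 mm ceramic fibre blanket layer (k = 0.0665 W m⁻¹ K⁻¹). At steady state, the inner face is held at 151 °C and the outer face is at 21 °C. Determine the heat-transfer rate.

Q = 2.17 kW

Resistance network (inner→outer):
  R_copper = L/(kA) = 0.00484/(388·11.2) = 1.114×10^-6 K/W
  R_ceramic fibre blanket = L/(kA) = 0.0447/(0.0665·11.2) = 0.06002 K/W
ΣR = 1.114×10^-6 + 0.06002 = 0.06002 K/W
Q = ΔT/ΣR = (151 °C − 21 °C)/0.06002 = 2170 W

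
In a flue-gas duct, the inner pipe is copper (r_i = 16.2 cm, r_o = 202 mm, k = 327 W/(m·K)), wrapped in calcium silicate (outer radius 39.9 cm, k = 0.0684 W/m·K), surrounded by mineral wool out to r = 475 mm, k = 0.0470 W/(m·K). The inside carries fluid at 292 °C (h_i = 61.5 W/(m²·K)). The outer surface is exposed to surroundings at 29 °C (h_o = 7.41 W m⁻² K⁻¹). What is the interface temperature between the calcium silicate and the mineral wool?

Series thermal resistances, inner to outer:
  R'_conv,in = 1/(2πr h) = 1/(2π·0.162·61.5) = 0.01597 m·K/W
  R'_copper = ln(0.202/0.162)/(2πk) = 0.2207/(2π·327) = 1.074×10^-4 m·K/W
  R'_calcium silicate = ln(0.399/0.202)/(2πk) = 0.6807/(2π·0.0684) = 1.584 m·K/W
  R'_mineral wool = ln(0.475/0.399)/(2πk) = 0.1744/(2π·0.0470) = 0.5904 m·K/W
  R'_conv,out = 1/(2πr h) = 1/(2π·0.475·7.41) = 0.04522 m·K/W
ΣR = 0.01597 + 1.074×10^-4 + 1.584 + 0.5904 + 0.04522 = 2.236 m·K/W
Q' = ΔT/ΣR = (292 °C − 29 °C)/2.236 = 117.6 W/m
From the inner boundary to the calcium silicate/mineral wool interface, ΣR_partial = 1.600 m·K/W.
T_interface = T_in − Q'·ΣR_partial = 292 °C − (117.6)(1.600) = 104 °C

T = 104 °C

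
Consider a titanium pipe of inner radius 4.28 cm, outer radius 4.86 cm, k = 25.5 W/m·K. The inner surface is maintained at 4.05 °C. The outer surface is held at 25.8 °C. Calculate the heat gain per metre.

Q' = 27400 W/m

Q' = 2πk·ΔT/ln(r₂/r₁) = 2π × 25.5 × 21.75 / ln(0.0486/0.0428) = 27400 W/m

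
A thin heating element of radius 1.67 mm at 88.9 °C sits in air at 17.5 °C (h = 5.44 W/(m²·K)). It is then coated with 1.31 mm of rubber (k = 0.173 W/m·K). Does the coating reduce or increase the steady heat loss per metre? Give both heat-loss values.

Critical radius for a cylinder: r_cr = k/h = 0.0318 m = 3.18 cm.
Outer radius after coating: r₂ = 0.00167 + 0.00131 = 0.00298 m.
Since r₁ < r_cr and r₂ ≤ r_cr, the coating moves toward the maximum at r_cr — heat loss rises.
Bare: R = 1/(2πr₁h) = 17.52 m·K/W; Q = 71.4/17.52 = 4.08 W/m.
Coated: R = R_cond + R_conv = 10.35 m·K/W; Q = 71.4/10.35 = 6.90 W/m.

increases: 4.08 → 6.90 W/m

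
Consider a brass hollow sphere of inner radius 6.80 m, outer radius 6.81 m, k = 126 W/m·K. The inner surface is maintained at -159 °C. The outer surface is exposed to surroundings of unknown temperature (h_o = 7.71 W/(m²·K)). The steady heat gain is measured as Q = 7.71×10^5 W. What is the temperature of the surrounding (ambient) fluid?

T_out = 12.7 °C

Series resistances:
  R_brass = (1/6.80 − 1/6.81)/(4πk) = 2.159×10^-4/(4π·126) = 1.364×10^-7 K/W
  R_conv,out = 1/(4πr²h) = 1/(4π·6.81²·7.71) = 2.226×10^-4 K/W
ΣR = 2.227×10^-4 K/W
ΔT = Q·ΣR = 7.71×10^5 × 2.227×10^-4 = 171.7 K
Heat flows inward, so T_out = T_in + ΔT = -159 + 171.7 = 12.7 °C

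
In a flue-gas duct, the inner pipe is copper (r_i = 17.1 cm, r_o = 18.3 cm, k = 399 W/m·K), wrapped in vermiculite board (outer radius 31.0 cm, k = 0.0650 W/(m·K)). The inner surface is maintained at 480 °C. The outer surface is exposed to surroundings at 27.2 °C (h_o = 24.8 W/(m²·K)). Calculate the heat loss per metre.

Q' = 345 W/m

Treat each layer as a resistance in series:
  R'_copper = ln(0.183/0.171)/(2πk) = 0.06782/(2π·399) = 2.705×10^-5 m·K/W
  R'_vermiculite board = ln(0.310/0.183)/(2πk) = 0.5271/(2π·0.0650) = 1.291 m·K/W
  R'_conv,out = 1/(2πr h) = 1/(2π·0.310·24.8) = 0.02070 m·K/W
ΣR = 2.705×10^-5 + 1.291 + 0.02070 = 1.312 m·K/W
Q' = ΔT/ΣR = (480 °C − 27.2 °C)/1.312 = 345 W/m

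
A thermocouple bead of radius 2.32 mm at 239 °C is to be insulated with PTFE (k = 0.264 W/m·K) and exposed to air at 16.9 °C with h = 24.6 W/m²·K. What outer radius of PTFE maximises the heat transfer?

r_cr = 2.15 cm

For a sphere, r_cr = 2k_ins/h = 2·0.264/24.6 = 0.0215 m = 2.15 cm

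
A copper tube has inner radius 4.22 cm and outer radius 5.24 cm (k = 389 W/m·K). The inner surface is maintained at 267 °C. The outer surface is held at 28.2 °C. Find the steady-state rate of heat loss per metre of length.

Q' = 2.70×10^6 W/m

Q' = 2πk·ΔT/ln(r₂/r₁) = 2π × 389 × 238.8 / ln(0.0524/0.0422) = 2.70×10^6 W/m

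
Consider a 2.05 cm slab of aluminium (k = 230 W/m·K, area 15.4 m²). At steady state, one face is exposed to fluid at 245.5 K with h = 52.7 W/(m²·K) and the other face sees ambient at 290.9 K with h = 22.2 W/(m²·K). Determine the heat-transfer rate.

Treat each layer as a resistance in series:
  R_conv,in = 1/(hA) = 1/(52.7·15.4) = 0.001232 K/W
  R_aluminium = L/(kA) = 0.0205/(230·15.4) = 5.788×10^-6 K/W
  R_conv,out = 1/(hA) = 1/(22.2·15.4) = 0.002925 K/W
ΣR = 0.001232 + 5.788×10^-6 + 0.002925 = 0.004163 K/W
Q = ΔT/ΣR = (245.5 K − 290.9 K)/0.004163 = -10900 W
(Negative Q ⇒ heat flows inward; heat gain = 10900 W.)

Q = 10900 W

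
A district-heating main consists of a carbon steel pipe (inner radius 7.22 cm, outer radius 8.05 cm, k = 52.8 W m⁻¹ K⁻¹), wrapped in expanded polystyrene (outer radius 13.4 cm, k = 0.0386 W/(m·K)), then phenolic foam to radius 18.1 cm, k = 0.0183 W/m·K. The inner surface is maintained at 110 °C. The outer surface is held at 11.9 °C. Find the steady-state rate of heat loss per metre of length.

Series thermal resistances, inner to outer:
  R'_carbon steel = ln(0.0805/0.0722)/(2πk) = 0.1088/(2π·52.8) = 3.280×10^-4 m·K/W
  R'_expanded polystyrene = ln(0.134/0.0805)/(2πk) = 0.5096/(2π·0.0386) = 2.101 m·K/W
  R'_phenolic foam = ln(0.181/0.134)/(2πk) = 0.3007/(2π·0.0183) = 2.615 m·K/W
ΣR = 3.280×10^-4 + 2.101 + 2.615 = 4.716 m·K/W
Q' = ΔT/ΣR = (110 °C − 11.9 °C)/4.716 = 20.8 W/m

Q' = 20.8 W/m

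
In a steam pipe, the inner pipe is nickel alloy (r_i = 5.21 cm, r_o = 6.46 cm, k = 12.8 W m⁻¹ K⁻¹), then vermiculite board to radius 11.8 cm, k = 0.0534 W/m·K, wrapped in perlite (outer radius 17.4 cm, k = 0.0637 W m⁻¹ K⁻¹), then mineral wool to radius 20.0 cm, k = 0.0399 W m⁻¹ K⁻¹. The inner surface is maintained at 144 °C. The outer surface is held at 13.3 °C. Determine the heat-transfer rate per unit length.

Treat each layer as a resistance in series:
  R'_nickel alloy = ln(0.0646/0.0521)/(2πk) = 0.2150/(2π·12.8) = 0.002674 m·K/W
  R'_vermiculite board = ln(0.118/0.0646)/(2πk) = 0.6025/(2π·0.0534) = 1.796 m·K/W
  R'_perlite = ln(0.174/0.118)/(2πk) = 0.3884/(2π·0.0637) = 0.9703 m·K/W
  R'_mineral wool = ln(0.200/0.174)/(2πk) = 0.1393/(2π·0.0399) = 0.5555 m·K/W
ΣR = 0.002674 + 1.796 + 0.9703 + 0.5555 = 3.324 m·K/W
Q' = ΔT/ΣR = (144 °C − 13.3 °C)/3.324 = 39.3 W/m

Q' = 39.3 W/m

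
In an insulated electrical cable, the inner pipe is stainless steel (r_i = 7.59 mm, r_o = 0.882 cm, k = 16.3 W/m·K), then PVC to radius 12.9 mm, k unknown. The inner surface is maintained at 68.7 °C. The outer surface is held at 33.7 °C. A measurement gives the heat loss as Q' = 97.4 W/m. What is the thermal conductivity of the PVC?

k = 0.169 W/m·K

ΣR = ΔT/Q' = |68.7 − 33.7|/97.4 = 0.3593 m·K/W
Known resistances:
  R'_stainless steel = ln(0.00882/0.00759)/(2πk) = 0.1502/(2π·16.3) = 0.001466 m·K/W
R_PVC = ΣR − ΣR_known = 0.3593 − 0.001466 = 0.3578 m·K/W
ln(r₂/r₁)/(2πk) = 0.3578 ⇒ k = 0.3802/(2π·0.3578) = 0.169 W/m·K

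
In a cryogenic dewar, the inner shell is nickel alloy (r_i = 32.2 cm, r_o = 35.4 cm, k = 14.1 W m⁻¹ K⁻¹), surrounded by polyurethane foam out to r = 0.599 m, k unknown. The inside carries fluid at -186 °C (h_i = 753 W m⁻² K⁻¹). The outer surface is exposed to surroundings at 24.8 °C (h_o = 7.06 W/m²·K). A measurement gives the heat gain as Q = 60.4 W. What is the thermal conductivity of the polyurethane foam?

k = 0.0266 W/m·K

ΣR = ΔT/Q = |-186 − 24.8|/60.4 = 3.490 K/W
Known resistances:
  R_conv,in = 1/(4πr²h) = 1/(4π·0.322²·753) = 0.001019 K/W
  R_nickel alloy = (1/0.322 − 1/0.354)/(4πk) = 0.2807/(4π·14.1) = 0.001584 K/W
  R_conv,out = 1/(4πr²h) = 1/(4π·0.599²·7.06) = 0.03141 K/W
R_polyurethane foam = ΣR − ΣR_known = 3.490 − 0.03401 = 3.456 K/W
(1/r₁−1/r₂)/(4πk) = 3.456 ⇒ k = 1.155/(4π·3.456) = 0.0266 W/m·K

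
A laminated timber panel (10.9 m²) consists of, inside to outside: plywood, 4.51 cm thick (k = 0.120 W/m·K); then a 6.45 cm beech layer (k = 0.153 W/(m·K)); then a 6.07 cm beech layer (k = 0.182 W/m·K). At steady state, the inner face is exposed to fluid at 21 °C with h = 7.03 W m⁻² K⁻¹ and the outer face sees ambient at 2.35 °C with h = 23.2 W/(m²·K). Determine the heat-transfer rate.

Treat each layer as a resistance in series:
  R_conv,in = 1/(hA) = 1/(7.03·10.9) = 0.01305 K/W
  R_plywood = L/(kA) = 0.0451/(0.120·10.9) = 0.03448 K/W
  R_beech = L/(kA) = 0.0645/(0.153·10.9) = 0.03868 K/W
  R_beech = L/(kA) = 0.0607/(0.182·10.9) = 0.03060 K/W
  R_conv,out = 1/(hA) = 1/(23.2·10.9) = 0.003954 K/W
ΣR = 0.01305 + 0.03448 + 0.03868 + 0.03060 + 0.003954 = 0.1208 K/W
Q = ΔT/ΣR = (21 °C − 2.35 °C)/0.1208 = 154 W

Q = 154 W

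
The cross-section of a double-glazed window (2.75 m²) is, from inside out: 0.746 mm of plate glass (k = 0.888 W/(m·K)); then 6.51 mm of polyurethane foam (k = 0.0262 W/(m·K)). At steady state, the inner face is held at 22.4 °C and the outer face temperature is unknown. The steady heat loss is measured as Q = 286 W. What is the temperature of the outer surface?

Series resistances:
  R_plate glass = L/(kA) = 7.46×10^-4/(0.888·2.75) = 3.055×10^-4 K/W
  R_polyurethane foam = L/(kA) = 0.00651/(0.0262·2.75) = 0.09035 K/W
ΣR = 0.09066 K/W
ΔT = Q·ΣR = 286 × 0.09066 = 25.93 K
Heat flows outward, so T_out = T_in − ΔT = 22.4 − 25.93 = -3.53 °C

T_out = -3.53 °C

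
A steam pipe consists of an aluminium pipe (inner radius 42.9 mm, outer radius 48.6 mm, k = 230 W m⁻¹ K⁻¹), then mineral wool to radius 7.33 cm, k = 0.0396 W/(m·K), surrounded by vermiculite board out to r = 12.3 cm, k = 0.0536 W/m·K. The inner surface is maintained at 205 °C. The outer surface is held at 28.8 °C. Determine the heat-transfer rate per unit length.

Treat each layer as a resistance in series:
  R'_aluminium = ln(0.0486/0.0429)/(2πk) = 0.1248/(2π·230) = 8.633×10^-5 m·K/W
  R'_mineral wool = ln(0.0733/0.0486)/(2πk) = 0.4109/(2π·0.0396) = 1.652 m·K/W
  R'_vermiculite board = ln(0.123/0.0733)/(2πk) = 0.5176/(2π·0.0536) = 1.537 m·K/W
ΣR = 8.633×10^-5 + 1.652 + 1.537 = 3.189 m·K/W
Q' = ΔT/ΣR = (205 °C − 28.8 °C)/3.189 = 55.3 W/m

Q' = 55.3 W/m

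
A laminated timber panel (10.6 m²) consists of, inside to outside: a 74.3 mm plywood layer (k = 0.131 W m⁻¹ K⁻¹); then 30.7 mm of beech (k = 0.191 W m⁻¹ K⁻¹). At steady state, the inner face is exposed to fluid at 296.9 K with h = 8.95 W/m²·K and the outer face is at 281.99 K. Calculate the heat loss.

Treat each layer as a resistance in series:
  R_conv,in = 1/(hA) = 1/(8.95·10.6) = 0.01054 K/W
  R_plywood = L/(kA) = 0.0743/(0.131·10.6) = 0.05351 K/W
  R_beech = L/(kA) = 0.0307/(0.191·10.6) = 0.01516 K/W
ΣR = 0.01054 + 0.05351 + 0.01516 = 0.07921 K/W
Q = ΔT/ΣR = (296.9 K − 281.99 K)/0.07921 = 188 W

Q = 188 W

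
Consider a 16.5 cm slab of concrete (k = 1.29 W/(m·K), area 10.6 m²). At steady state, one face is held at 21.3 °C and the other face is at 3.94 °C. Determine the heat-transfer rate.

Q = 1440 W

Q = kA·ΔT/L = 1.29 × 10.6 × |21.3 °C − 3.94 °C| / 0.165 = 1440 W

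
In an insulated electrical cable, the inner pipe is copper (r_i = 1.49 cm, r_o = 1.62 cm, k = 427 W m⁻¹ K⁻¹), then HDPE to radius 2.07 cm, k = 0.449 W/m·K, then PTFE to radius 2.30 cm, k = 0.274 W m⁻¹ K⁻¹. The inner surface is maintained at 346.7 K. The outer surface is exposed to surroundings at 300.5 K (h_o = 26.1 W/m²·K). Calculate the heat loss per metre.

Resistance network (inner→outer):
  R'_copper = ln(0.0162/0.0149)/(2πk) = 0.08365/(2π·427) = 3.118×10^-5 m·K/W
  R'_HDPE = ln(0.0207/0.0162)/(2πk) = 0.2451/(2π·0.449) = 0.08689 m·K/W
  R'_PTFE = ln(0.0230/0.0207)/(2πk) = 0.1054/(2π·0.274) = 0.06120 m·K/W
  R'_conv,out = 1/(2πr h) = 1/(2π·0.0230·26.1) = 0.2651 m·K/W
ΣR = 3.118×10^-5 + 0.08689 + 0.06120 + 0.2651 = 0.4132 m·K/W
Q' = ΔT/ΣR = (346.7 K − 300.5 K)/0.4132 = 112 W/m

Q' = 112 W/m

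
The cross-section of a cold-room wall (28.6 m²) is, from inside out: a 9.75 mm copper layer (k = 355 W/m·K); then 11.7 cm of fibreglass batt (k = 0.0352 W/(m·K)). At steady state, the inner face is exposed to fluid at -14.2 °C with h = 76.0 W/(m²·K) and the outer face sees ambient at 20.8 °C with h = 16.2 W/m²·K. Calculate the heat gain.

Series thermal resistances, inner to outer:
  R_conv,in = 1/(hA) = 1/(76.0·28.6) = 4.601×10^-4 K/W
  R_copper = L/(kA) = 0.00975/(355·28.6) = 9.603×10^-7 K/W
  R_fibreglass batt = L/(kA) = 0.117/(0.0352·28.6) = 0.1162 K/W
  R_conv,out = 1/(hA) = 1/(16.2·28.6) = 0.002158 K/W
ΣR = 4.601×10^-4 + 9.603×10^-7 + 0.1162 + 0.002158 = 0.1188 K/W
Q = ΔT/ΣR = (-14.2 °C − 20.8 °C)/0.1188 = -295 W
(Negative Q ⇒ heat flows inward; heat gain = 295 W.)

Q = 295 W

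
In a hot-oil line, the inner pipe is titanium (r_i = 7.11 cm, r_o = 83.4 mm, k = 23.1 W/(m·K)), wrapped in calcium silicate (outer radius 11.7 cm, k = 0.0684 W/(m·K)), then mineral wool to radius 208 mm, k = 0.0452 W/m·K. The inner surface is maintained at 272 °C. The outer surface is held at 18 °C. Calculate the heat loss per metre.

Resistance network (inner→outer):
  R'_titanium = ln(0.0834/0.0711)/(2πk) = 0.1596/(2π·23.1) = 0.001099 m·K/W
  R'_calcium silicate = ln(0.117/0.0834)/(2πk) = 0.3385/(2π·0.0684) = 0.7877 m·K/W
  R'_mineral wool = ln(0.208/0.117)/(2πk) = 0.5754/(2π·0.0452) = 2.026 m·K/W
ΣR = 0.001099 + 0.7877 + 2.026 = 2.815 m·K/W
Q' = ΔT/ΣR = (272 °C − 18 °C)/2.815 = 90.2 W/m

Q' = 90.2 W/m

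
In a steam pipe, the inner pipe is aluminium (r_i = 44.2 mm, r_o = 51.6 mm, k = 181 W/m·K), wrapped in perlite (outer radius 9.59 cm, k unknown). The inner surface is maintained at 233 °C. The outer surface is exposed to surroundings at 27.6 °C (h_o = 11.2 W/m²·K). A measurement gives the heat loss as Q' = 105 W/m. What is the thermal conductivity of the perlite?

ΣR = ΔT/Q' = |233 − 27.6|/105 = 1.956 m·K/W
Known resistances:
  R'_aluminium = ln(0.0516/0.0442)/(2πk) = 0.1548/(2π·181) = 1.361×10^-4 m·K/W
  R'_conv,out = 1/(2πr h) = 1/(2π·0.0959·11.2) = 0.1482 m·K/W
R_perlite = ΣR − ΣR_known = 1.956 − 0.1483 = 1.808 m·K/W
ln(r₂/r₁)/(2πk) = 1.808 ⇒ k = 0.6198/(2π·1.808) = 0.0546 W/m·K

k = 0.0546 W/m·K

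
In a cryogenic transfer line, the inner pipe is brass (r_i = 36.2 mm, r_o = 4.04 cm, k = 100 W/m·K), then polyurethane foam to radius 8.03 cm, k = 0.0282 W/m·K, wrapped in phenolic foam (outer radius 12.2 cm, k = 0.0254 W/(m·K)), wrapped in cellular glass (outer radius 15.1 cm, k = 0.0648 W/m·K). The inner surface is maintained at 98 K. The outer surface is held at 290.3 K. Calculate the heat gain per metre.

Q' = 27.4 W/m

Series thermal resistances, inner to outer:
  R'_brass = ln(0.0404/0.0362)/(2πk) = 0.1098/(2π·100) = 1.747×10^-4 m·K/W
  R'_polyurethane foam = ln(0.0803/0.0404)/(2πk) = 0.6869/(2π·0.0282) = 3.877 m·K/W
  R'_phenolic foam = ln(0.122/0.0803)/(2πk) = 0.4183/(2π·0.0254) = 2.621 m·K/W
  R'_cellular glass = ln(0.151/0.122)/(2πk) = 0.2133/(2π·0.0648) = 0.5238 m·K/W
ΣR = 1.747×10^-4 + 3.877 + 2.621 + 0.5238 = 7.022 m·K/W
Q' = ΔT/ΣR = (98 K − 290.3 K)/7.022 = -27.4 W/m
(Negative Q' ⇒ heat flows inward; heat gain = 27.4 W/m.)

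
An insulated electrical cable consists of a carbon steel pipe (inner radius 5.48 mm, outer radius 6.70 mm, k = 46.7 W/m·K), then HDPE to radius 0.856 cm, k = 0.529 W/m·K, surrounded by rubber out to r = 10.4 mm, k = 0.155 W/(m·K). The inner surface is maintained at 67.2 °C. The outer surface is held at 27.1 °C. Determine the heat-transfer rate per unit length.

Q' = 146 W/m

Series thermal resistances, inner to outer:
  R'_carbon steel = ln(0.00670/0.00548)/(2πk) = 0.2010/(2π·46.7) = 6.850×10^-4 m·K/W
  R'_HDPE = ln(0.00856/0.00670)/(2πk) = 0.2450/(2π·0.529) = 0.07371 m·K/W
  R'_rubber = ln(0.0104/0.00856)/(2πk) = 0.1947/(2π·0.155) = 0.1999 m·K/W
ΣR = 6.850×10^-4 + 0.07371 + 0.1999 = 0.2743 m·K/W
Q' = ΔT/ΣR = (67.2 °C − 27.1 °C)/0.2743 = 146 W/m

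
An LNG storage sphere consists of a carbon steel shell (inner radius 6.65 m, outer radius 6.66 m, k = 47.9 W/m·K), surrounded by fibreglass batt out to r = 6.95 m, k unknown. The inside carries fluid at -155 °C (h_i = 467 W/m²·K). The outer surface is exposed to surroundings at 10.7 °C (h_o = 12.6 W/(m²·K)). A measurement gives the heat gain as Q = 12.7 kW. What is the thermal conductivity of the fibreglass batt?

k = 0.0386 W/m·K

ΣR = ΔT/Q = |-155 − 10.7|/12700 = 0.01305 K/W
Known resistances:
  R_conv,in = 1/(4πr²h) = 1/(4π·6.65²·467) = 3.853×10^-6 K/W
  R_carbon steel = (1/6.65 − 1/6.66)/(4πk) = 2.258×10^-4/(4π·47.9) = 3.751×10^-7 K/W
  R_conv,out = 1/(4πr²h) = 1/(4π·6.95²·12.6) = 1.308×10^-4 K/W
R_fibreglass batt = ΣR − ΣR_known = 0.01305 − 1.350×10^-4 = 0.01292 K/W
(1/r₁−1/r₂)/(4πk) = 0.01292 ⇒ k = 0.006265/(4π·0.01292) = 0.0386 W/m·K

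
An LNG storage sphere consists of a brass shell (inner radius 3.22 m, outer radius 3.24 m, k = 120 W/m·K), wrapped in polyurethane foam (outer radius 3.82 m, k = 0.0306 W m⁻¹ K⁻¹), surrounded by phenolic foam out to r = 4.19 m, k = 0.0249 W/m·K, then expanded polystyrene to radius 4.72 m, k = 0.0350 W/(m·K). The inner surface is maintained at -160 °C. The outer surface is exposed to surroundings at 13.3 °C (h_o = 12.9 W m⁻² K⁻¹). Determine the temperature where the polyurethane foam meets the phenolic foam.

Treat each layer as a resistance in series:
  R_brass = (1/3.22 − 1/3.24)/(4πk) = 0.001917/(4π·120) = 1.271×10^-6 K/W
  R_polyurethane foam = (1/3.24 − 1/3.82)/(4πk) = 0.04686/(4π·0.0306) = 0.1219 K/W
  R_phenolic foam = (1/3.82 − 1/4.19)/(4πk) = 0.02312/(4π·0.0249) = 0.07388 K/W
  R_expanded polystyrene = (1/4.19 − 1/4.72)/(4πk) = 0.02680/(4π·0.0350) = 0.06093 K/W
  R_conv,out = 1/(4πr²h) = 1/(4π·4.72²·12.9) = 2.769×10^-4 K/W
ΣR = 1.271×10^-6 + 0.1219 + 0.07388 + 0.06093 + 2.769×10^-4 = 0.2570 K/W
Q = ΔT/ΣR = (-160 °C − 13.3 °C)/0.2570 = -674.3 W
From the inner boundary to the polyurethane foam/phenolic foam interface, ΣR_partial = 0.1219 K/W.
T_interface = T_in − Q·ΣR_partial = -160 °C − (-674.3)(0.1219) = -77.8 °C

T = -77.8 °C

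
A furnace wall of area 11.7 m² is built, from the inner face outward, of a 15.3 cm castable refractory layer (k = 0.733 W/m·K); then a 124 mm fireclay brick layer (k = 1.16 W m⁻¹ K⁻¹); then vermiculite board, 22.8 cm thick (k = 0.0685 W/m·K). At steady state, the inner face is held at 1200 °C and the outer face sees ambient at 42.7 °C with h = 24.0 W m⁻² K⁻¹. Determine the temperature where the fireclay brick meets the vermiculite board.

T = 1101 °C

Series thermal resistances, inner to outer:
  R_castable refractory = L/(kA) = 0.153/(0.733·11.7) = 0.01784 K/W
  R_fireclay brick = L/(kA) = 0.124/(1.16·11.7) = 0.009136 K/W
  R_vermiculite board = L/(kA) = 0.228/(0.0685·11.7) = 0.2845 K/W
  R_conv,out = 1/(hA) = 1/(24.0·11.7) = 0.003561 K/W
ΣR = 0.01784 + 0.009136 + 0.2845 + 0.003561 = 0.3150 K/W
Q = ΔT/ΣR = (1200 °C − 42.7 °C)/0.3150 = 3674 W
From the inner boundary to the fireclay brick/vermiculite board interface, ΣR_partial = 0.02698 K/W.
T_interface = T_in − Q·ΣR_partial = 1200 °C − (3674)(0.02698) = 1101 °C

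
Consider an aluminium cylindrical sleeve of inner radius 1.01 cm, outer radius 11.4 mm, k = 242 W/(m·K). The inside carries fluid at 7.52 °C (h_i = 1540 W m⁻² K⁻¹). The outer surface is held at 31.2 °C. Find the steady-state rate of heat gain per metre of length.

Treat each layer as a resistance in series:
  R'_conv,in = 1/(2πr h) = 1/(2π·0.0101·1540) = 0.01023 m·K/W
  R'_aluminium = ln(0.0114/0.0101)/(2πk) = 0.1211/(2π·242) = 7.963×10^-5 m·K/W
ΣR = 0.01023 + 7.963×10^-5 = 0.01031 m·K/W
Q' = ΔT/ΣR = (7.52 °C − 31.2 °C)/0.01031 = -2300 W/m
(Negative Q' ⇒ heat flows inward; heat gain = 2300 W/m.)

Q' = 2.30 kW/m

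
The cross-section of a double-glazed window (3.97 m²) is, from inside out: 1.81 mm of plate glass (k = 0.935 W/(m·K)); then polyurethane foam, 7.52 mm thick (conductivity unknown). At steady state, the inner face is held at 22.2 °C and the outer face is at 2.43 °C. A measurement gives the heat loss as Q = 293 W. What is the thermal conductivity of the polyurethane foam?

k = 0.0283 W/m·K

ΣR = ΔT/Q = |22.2 − 2.43|/293 = 0.06747 K/W
Known resistances:
  R_plate glass = L/(kA) = 0.00181/(0.935·3.97) = 4.876×10^-4 K/W
R_polyurethane foam = ΣR − ΣR_known = 0.06747 − 4.876×10^-4 = 0.06698 K/W
L/(kA) = 0.06698 ⇒ k = 0.00752/(0.06698·3.97) = 0.0283 W/m·K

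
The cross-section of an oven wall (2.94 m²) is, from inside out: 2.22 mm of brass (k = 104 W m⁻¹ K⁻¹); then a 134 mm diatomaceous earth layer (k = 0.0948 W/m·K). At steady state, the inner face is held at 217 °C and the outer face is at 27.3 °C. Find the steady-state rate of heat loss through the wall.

Q = 395 W

Series thermal resistances, inner to outer:
  R_brass = L/(kA) = 0.00222/(104·2.94) = 7.261×10^-6 K/W
  R_diatomaceous earth = L/(kA) = 0.134/(0.0948·2.94) = 0.4808 K/W
ΣR = 7.261×10^-6 + 0.4808 = 0.4808 K/W
Q = ΔT/ΣR = (217 °C − 27.3 °C)/0.4808 = 395 W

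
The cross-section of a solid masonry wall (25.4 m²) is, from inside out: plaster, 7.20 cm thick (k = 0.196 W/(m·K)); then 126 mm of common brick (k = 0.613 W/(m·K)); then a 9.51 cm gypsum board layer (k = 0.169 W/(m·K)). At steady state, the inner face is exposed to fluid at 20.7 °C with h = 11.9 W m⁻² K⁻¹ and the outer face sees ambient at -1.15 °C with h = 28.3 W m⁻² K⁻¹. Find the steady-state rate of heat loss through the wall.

Q = 442 W

Series thermal resistances, inner to outer:
  R_conv,in = 1/(hA) = 1/(11.9·25.4) = 0.003308 K/W
  R_plaster = L/(kA) = 0.0720/(0.196·25.4) = 0.01446 K/W
  R_common brick = L/(kA) = 0.126/(0.613·25.4) = 0.008092 K/W
  R_gypsum board = L/(kA) = 0.0951/(0.169·25.4) = 0.02215 K/W
  R_conv,out = 1/(hA) = 1/(28.3·25.4) = 0.001391 K/W
ΣR = 0.003308 + 0.01446 + 0.008092 + 0.02215 + 0.001391 = 0.04940 K/W
Q = ΔT/ΣR = (20.7 °C − -1.15 °C)/0.04940 = 442 W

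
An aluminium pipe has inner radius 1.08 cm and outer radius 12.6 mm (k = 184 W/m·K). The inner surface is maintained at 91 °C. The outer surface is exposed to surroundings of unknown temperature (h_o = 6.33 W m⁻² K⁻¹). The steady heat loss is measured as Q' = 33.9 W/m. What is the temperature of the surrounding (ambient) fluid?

T_out = 23.3 °C

Sum the resistances:
  R'_aluminium = ln(0.0126/0.0108)/(2πk) = 0.1542/(2π·184) = 1.333×10^-4 m·K/W
  R'_conv,out = 1/(2πr h) = 1/(2π·0.0126·6.33) = 1.995 m·K/W
ΣR = 1.996 m·K/W
ΔT = Q'·ΣR = 33.9 × 1.996 = 67.66 K
Heat flows outward, so T_out = T_in − ΔT = 91 − 67.66 = 23.3 °C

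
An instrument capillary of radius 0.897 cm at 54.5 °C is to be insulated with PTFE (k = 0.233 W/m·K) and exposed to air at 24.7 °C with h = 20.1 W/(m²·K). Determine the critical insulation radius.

For a cylinder, r_cr = k_ins/h = 0.233/20.1 = 0.0116 m = 1.16 cm

r_cr = 1.16 cm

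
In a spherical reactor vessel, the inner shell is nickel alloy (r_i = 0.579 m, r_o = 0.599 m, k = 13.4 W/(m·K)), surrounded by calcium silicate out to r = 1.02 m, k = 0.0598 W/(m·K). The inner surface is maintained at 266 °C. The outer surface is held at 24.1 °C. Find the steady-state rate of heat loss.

Treat each layer as a resistance in series:
  R_nickel alloy = (1/0.579 − 1/0.599)/(4πk) = 0.05767/(4π·13.4) = 3.425×10^-4 K/W
  R_calcium silicate = (1/0.599 − 1/1.02)/(4πk) = 0.6891/(4π·0.0598) = 0.9169 K/W
ΣR = 3.425×10^-4 + 0.9169 = 0.9172 K/W
Q = ΔT/ΣR = (266 °C − 24.1 °C)/0.9172 = 264 W

Q = 264 W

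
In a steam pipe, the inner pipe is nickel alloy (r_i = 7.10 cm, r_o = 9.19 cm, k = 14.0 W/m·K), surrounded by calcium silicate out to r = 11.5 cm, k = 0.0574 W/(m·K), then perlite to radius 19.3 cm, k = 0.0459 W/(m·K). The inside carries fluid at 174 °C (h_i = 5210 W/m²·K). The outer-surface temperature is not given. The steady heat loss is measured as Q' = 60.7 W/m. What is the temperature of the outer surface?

Sum the resistances:
  R'_conv,in = 1/(2πr h) = 1/(2π·0.0710·5210) = 4.303×10^-4 m·K/W
  R'_nickel alloy = ln(0.0919/0.0710)/(2πk) = 0.2580/(2π·14.0) = 0.002933 m·K/W
  R'_calcium silicate = ln(0.115/0.0919)/(2πk) = 0.2242/(2π·0.0574) = 0.6217 m·K/W
  R'_perlite = ln(0.193/0.115)/(2πk) = 0.5178/(2π·0.0459) = 1.795 m·K/W
ΣR = 2.420 m·K/W
ΔT = Q'·ΣR = 60.7 × 2.420 = 146.9 K
Heat flows outward, so T_out = T_in − ΔT = 174 − 146.9 = 27.1 °C

T_out = 27.1 °C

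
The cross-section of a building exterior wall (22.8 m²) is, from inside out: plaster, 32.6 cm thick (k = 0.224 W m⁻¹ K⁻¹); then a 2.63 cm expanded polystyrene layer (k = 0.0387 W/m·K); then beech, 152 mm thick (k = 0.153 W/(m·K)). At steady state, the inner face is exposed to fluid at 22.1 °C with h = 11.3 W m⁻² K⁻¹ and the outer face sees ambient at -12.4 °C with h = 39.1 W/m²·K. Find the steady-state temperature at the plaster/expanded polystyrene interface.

Series thermal resistances, inner to outer:
  R_conv,in = 1/(hA) = 1/(11.3·22.8) = 0.003881 K/W
  R_plaster = L/(kA) = 0.326/(0.224·22.8) = 0.06383 K/W
  R_expanded polystyrene = L/(kA) = 0.0263/(0.0387·22.8) = 0.02981 K/W
  R_beech = L/(kA) = 0.152/(0.153·22.8) = 0.04357 K/W
  R_conv,out = 1/(hA) = 1/(39.1·22.8) = 0.001122 K/W
ΣR = 0.003881 + 0.06383 + 0.02981 + 0.04357 + 0.001122 = 0.1422 K/W
Q = ΔT/ΣR = (22.1 °C − -12.4 °C)/0.1422 = 242.6 W
From the inner boundary to the plaster/expanded polystyrene interface, ΣR_partial = 0.06771 K/W.
T_interface = T_in − Q·ΣR_partial = 22.1 °C − (242.6)(0.06771) = 5.67 °C

T = 5.67 °C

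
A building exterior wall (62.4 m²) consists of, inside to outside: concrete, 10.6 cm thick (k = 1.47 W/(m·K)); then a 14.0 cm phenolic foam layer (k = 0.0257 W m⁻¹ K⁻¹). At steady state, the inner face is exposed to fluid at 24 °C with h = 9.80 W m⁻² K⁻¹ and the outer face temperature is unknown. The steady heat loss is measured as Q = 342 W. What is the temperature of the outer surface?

Series resistances:
  R_conv,in = 1/(hA) = 1/(9.80·62.4) = 0.001635 K/W
  R_concrete = L/(kA) = 0.106/(1.47·62.4) = 0.001156 K/W
  R_phenolic foam = L/(kA) = 0.140/(0.0257·62.4) = 0.08730 K/W
ΣR = 0.09009 K/W
ΔT = Q·ΣR = 342 × 0.09009 = 30.81 K
Heat flows outward, so T_out = T_in − ΔT = 24 − 30.81 = -6.81 °C

T_out = -6.81 °C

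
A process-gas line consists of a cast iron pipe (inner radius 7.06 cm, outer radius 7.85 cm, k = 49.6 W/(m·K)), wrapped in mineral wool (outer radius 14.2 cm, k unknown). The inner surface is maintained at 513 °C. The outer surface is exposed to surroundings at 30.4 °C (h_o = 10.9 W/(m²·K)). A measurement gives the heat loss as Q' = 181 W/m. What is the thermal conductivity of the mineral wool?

k = 0.0368 W/m·K

ΣR = ΔT/Q' = |513 − 30.4|/181 = 2.666 m·K/W
Known resistances:
  R'_cast iron = ln(0.0785/0.0706)/(2πk) = 0.1061/(2π·49.6) = 3.403×10^-4 m·K/W
  R'_conv,out = 1/(2πr h) = 1/(2π·0.142·10.9) = 0.1028 m·K/W
R_mineral wool = ΣR − ΣR_known = 2.666 − 0.1031 = 2.563 m·K/W
ln(r₂/r₁)/(2πk) = 2.563 ⇒ k = 0.5927/(2π·2.563) = 0.0368 W/m·K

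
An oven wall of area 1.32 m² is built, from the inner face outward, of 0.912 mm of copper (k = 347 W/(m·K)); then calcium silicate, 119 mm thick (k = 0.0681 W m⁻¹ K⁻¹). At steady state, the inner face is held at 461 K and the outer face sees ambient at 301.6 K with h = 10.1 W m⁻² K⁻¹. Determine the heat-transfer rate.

Q = 114 W

Treat each layer as a resistance in series:
  R_copper = L/(kA) = 9.12×10^-4/(347·1.32) = 1.991×10^-6 K/W
  R_calcium silicate = L/(kA) = 0.119/(0.0681·1.32) = 1.324 K/W
  R_conv,out = 1/(hA) = 1/(10.1·1.32) = 0.07501 K/W
ΣR = 1.991×10^-6 + 1.324 + 0.07501 = 1.399 K/W
Q = ΔT/ΣR = (461 K − 301.6 K)/1.399 = 114 W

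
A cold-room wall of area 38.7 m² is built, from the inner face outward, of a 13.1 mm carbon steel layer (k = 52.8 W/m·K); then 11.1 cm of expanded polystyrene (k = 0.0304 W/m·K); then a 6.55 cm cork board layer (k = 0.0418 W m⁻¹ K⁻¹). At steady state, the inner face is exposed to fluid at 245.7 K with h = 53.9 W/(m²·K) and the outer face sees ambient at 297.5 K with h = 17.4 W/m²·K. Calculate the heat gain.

Q = 379 W

Treat each layer as a resistance in series:
  R_conv,in = 1/(hA) = 1/(53.9·38.7) = 4.794×10^-4 K/W
  R_carbon steel = L/(kA) = 0.0131/(52.8·38.7) = 6.411×10^-6 K/W
  R_expanded polystyrene = L/(kA) = 0.111/(0.0304·38.7) = 0.09435 K/W
  R_cork board = L/(kA) = 0.0655/(0.0418·38.7) = 0.04049 K/W
  R_conv,out = 1/(hA) = 1/(17.4·38.7) = 0.001485 K/W
ΣR = 4.794×10^-4 + 6.411×10^-6 + 0.09435 + 0.04049 + 0.001485 = 0.1368 K/W
Q = ΔT/ΣR = (245.7 K − 297.5 K)/0.1368 = -379 W
(Negative Q ⇒ heat flows inward; heat gain = 379 W.)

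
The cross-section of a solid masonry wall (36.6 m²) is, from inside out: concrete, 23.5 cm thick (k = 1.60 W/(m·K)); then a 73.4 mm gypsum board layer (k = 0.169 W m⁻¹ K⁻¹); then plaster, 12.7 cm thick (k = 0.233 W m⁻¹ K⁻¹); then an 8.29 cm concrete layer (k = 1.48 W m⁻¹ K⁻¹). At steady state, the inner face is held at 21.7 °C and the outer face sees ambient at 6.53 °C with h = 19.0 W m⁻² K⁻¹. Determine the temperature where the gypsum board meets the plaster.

T = 14.6 °C

Treat each layer as a resistance in series:
  R_concrete = L/(kA) = 0.235/(1.60·36.6) = 0.004013 K/W
  R_gypsum board = L/(kA) = 0.0734/(0.169·36.6) = 0.01187 K/W
  R_plaster = L/(kA) = 0.127/(0.233·36.6) = 0.01489 K/W
  R_concrete = L/(kA) = 0.0829/(1.48·36.6) = 0.001530 K/W
  R_conv,out = 1/(hA) = 1/(19.0·36.6) = 0.001438 K/W
ΣR = 0.004013 + 0.01187 + 0.01489 + 0.001530 + 0.001438 = 0.03374 K/W
Q = ΔT/ΣR = (21.7 °C − 6.53 °C)/0.03374 = 449.6 W
From the inner boundary to the gypsum board/plaster interface, ΣR_partial = 0.01588 K/W.
T_interface = T_in − Q·ΣR_partial = 21.7 °C − (449.6)(0.01588) = 14.6 °C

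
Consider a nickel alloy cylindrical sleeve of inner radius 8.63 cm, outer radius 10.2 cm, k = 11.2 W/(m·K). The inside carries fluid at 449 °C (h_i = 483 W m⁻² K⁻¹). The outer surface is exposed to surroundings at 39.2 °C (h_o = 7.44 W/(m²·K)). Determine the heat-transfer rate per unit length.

Treat each layer as a resistance in series:
  R'_conv,in = 1/(2πr h) = 1/(2π·0.0863·483) = 0.003818 m·K/W
  R'_nickel alloy = ln(0.102/0.0863)/(2πk) = 0.1671/(2π·11.2) = 0.002375 m·K/W
  R'_conv,out = 1/(2πr h) = 1/(2π·0.102·7.44) = 0.2097 m·K/W
ΣR = 0.003818 + 0.002375 + 0.2097 = 0.2159 m·K/W
Q' = ΔT/ΣR = (449 °C − 39.2 °C)/0.2159 = 1900 W/m

Q' = 1900 W/m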